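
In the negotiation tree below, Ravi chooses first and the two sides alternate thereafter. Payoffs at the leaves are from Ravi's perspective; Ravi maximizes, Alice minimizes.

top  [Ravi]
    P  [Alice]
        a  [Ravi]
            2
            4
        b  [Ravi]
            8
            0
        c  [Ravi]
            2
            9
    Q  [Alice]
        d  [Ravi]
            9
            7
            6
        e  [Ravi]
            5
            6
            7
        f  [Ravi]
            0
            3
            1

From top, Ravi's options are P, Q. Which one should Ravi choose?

a (Ravi): max(2, 4) = 4
b (Ravi): max(8, 0) = 8
c (Ravi): max(2, 9) = 9
P (Alice): min(4, 8, 9) = 4
d (Ravi): max(9, 7, 6) = 9
e (Ravi): max(5, 6, 7) = 7
f (Ravi): max(0, 3, 1) = 3
Q (Alice): min(9, 7, 3) = 3
top (Ravi): max(4, 3) = 4
Ravi at top wants the highest of {P=4, Q=3}, so chooses P.

P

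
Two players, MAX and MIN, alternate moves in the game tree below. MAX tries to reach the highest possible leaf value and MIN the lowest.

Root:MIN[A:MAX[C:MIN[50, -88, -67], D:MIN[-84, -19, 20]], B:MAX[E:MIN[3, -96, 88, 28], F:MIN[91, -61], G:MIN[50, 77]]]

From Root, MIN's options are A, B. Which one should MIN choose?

A

C (MIN): min(50, -88, -67) = -88
D (MIN): min(-84, -19, 20) = -84
A (MAX): max(-88, -84) = -84
E (MIN): min(3, -96, 88, 28) = -96
F (MIN): min(91, -61) = -61
G (MIN): min(50, 77) = 50
B (MAX): max(-96, -61, 50) = 50
Root (MIN): min(-84, 50) = -84
MIN at Root wants the lowest of {A=-84, B=50}, so chooses A.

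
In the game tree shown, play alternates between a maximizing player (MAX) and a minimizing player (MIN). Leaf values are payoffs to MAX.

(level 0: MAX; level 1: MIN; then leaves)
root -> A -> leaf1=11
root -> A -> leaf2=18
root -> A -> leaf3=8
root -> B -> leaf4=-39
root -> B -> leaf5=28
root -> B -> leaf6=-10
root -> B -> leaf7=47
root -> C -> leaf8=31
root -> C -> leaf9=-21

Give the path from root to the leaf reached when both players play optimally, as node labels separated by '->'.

A (MIN): min(11, 18, 8) = 8
B (MIN): min(-39, 28, -10, 47) = -39
C (MIN): min(31, -21) = -21
root (MAX): max(8, -39, -21) = 8
At root, MAX picks A (highest: 8).
At A, MIN picks leaf3 (lowest: 8).
Terminal value 8.

root -> A -> leaf3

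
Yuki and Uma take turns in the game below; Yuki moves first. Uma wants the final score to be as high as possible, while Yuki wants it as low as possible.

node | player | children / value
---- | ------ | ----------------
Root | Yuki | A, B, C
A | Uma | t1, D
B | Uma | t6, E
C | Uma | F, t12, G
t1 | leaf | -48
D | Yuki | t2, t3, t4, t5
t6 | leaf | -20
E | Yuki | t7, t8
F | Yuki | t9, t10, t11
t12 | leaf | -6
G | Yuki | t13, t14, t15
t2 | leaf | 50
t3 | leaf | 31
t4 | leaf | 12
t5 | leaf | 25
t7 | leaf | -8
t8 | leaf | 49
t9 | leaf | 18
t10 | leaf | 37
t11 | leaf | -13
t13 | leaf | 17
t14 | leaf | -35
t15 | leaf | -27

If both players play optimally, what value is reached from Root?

D (Yuki): min(50, 31, 12, 25) = 12
A (Uma): max(-48, 12) = 12
E (Yuki): min(-8, 49) = -8
B (Uma): max(-20, -8) = -8
F (Yuki): min(18, 37, -13) = -13
G (Yuki): min(17, -35, -27) = -35
C (Uma): max(-13, -6, -35) = -6
Root (Yuki): min(12, -8, -6) = -8

-8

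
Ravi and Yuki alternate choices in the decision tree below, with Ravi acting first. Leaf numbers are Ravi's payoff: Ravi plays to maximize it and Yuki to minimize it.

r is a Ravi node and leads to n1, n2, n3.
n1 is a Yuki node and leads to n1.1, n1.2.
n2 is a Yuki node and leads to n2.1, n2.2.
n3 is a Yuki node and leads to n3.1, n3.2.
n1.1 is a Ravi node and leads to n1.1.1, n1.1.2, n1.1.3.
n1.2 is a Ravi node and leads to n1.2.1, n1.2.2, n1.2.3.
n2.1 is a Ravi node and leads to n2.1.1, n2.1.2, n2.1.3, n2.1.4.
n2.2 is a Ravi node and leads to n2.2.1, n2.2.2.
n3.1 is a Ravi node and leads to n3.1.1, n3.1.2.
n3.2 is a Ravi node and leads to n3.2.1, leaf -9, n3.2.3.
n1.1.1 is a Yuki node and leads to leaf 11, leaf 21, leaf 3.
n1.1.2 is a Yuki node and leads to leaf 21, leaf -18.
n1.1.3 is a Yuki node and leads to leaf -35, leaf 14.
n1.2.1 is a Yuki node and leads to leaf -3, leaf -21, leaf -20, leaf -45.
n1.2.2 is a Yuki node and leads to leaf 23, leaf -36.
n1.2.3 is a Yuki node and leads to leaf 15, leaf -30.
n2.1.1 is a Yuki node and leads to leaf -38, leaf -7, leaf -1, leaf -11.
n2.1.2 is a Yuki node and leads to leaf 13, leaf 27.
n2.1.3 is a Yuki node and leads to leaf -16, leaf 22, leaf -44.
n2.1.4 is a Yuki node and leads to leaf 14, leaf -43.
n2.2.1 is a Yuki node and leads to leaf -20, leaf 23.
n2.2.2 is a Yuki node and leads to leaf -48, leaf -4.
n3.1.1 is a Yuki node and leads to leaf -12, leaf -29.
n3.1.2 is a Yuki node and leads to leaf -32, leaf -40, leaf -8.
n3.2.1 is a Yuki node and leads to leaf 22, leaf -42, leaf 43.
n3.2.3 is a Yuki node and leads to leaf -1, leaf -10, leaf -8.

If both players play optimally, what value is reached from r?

n1.1.1 (Yuki): min(11, 21, 3) = 3
n1.1.2 (Yuki): min(21, -18) = -18
n1.1.3 (Yuki): min(-35, 14) = -35
n1.1 (Ravi): max(3, -18, -35) = 3
n1.2.1 (Yuki): min(-3, -21, -20, -45) = -45
n1.2.2 (Yuki): min(23, -36) = -36
n1.2.3 (Yuki): min(15, -30) = -30
n1.2 (Ravi): max(-45, -36, -30) = -30
n1 (Yuki): min(3, -30) = -30
n2.1.1 (Yuki): min(-38, -7, -1, -11) = -38
n2.1.2 (Yuki): min(13, 27) = 13
n2.1.3 (Yuki): min(-16, 22, -44) = -44
n2.1.4 (Yuki): min(14, -43) = -43
n2.1 (Ravi): max(-38, 13, -44, -43) = 13
n2.2.1 (Yuki): min(-20, 23) = -20
n2.2.2 (Yuki): min(-48, -4) = -48
n2.2 (Ravi): max(-20, -48) = -20
n2 (Yuki): min(13, -20) = -20
n3.1.1 (Yuki): min(-12, -29) = -29
n3.1.2 (Yuki): min(-32, -40, -8) = -40
n3.1 (Ravi): max(-29, -40) = -29
n3.2.1 (Yuki): min(22, -42, 43) = -42
n3.2.3 (Yuki): min(-1, -10, -8) = -10
n3.2 (Ravi): max(-42, -9, -10) = -9
n3 (Yuki): min(-29, -9) = -29
r (Ravi): max(-30, -20, -29) = -20

-20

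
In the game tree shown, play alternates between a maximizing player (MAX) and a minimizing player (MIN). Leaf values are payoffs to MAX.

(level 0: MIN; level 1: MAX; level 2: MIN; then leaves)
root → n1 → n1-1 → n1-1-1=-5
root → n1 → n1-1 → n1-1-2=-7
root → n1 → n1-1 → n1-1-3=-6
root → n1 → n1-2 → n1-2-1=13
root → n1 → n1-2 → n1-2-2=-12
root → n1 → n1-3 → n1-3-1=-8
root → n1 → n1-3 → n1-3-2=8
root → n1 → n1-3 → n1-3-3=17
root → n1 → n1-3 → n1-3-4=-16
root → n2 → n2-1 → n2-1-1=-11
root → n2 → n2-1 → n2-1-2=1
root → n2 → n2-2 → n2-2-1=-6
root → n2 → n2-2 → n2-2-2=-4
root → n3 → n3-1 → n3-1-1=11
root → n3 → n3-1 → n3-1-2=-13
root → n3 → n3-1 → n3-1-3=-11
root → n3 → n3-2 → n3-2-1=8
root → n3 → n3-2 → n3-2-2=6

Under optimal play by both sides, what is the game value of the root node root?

-7

n1-1 (MIN): min(-5, -7, -6) = -7
n1-2 (MIN): min(13, -12) = -12
n1-3 (MIN): min(-8, 8, 17, -16) = -16
n1 (MAX): max(-7, -12, -16) = -7
n2-1 (MIN): min(-11, 1) = -11
n2-2 (MIN): min(-6, -4) = -6
n2 (MAX): max(-11, -6) = -6
n3-1 (MIN): min(11, -13, -11) = -13
n3-2 (MIN): min(8, 6) = 6
n3 (MAX): max(-13, 6) = 6
root (MIN): min(-7, -6, 6) = -7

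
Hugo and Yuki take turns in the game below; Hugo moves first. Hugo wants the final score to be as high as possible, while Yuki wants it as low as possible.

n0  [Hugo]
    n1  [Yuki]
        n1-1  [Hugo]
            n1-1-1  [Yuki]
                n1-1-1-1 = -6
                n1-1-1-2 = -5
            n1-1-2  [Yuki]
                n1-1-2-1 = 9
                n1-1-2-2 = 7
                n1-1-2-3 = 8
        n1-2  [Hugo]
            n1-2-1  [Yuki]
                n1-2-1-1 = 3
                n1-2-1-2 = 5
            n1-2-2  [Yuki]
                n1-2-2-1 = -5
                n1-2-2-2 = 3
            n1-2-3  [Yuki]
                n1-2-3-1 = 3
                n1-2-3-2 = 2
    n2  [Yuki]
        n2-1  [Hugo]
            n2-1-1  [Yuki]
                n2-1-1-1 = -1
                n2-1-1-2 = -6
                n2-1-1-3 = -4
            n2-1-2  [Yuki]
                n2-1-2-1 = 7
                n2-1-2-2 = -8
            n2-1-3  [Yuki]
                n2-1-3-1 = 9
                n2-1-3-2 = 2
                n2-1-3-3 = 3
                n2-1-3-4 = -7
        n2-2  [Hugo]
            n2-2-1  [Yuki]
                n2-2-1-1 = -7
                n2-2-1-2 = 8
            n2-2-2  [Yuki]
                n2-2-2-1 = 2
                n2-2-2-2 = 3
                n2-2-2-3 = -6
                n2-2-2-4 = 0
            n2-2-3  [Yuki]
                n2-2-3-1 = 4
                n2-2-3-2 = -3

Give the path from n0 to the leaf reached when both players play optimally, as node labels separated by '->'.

n1-1-1 (Yuki): min(-6, -5) = -6
n1-1-2 (Yuki): min(9, 7, 8) = 7
n1-1 (Hugo): max(-6, 7) = 7
n1-2-1 (Yuki): min(3, 5) = 3
n1-2-2 (Yuki): min(-5, 3) = -5
n1-2-3 (Yuki): min(3, 2) = 2
n1-2 (Hugo): max(3, -5, 2) = 3
n1 (Yuki): min(7, 3) = 3
n2-1-1 (Yuki): min(-1, -6, -4) = -6
n2-1-2 (Yuki): min(7, -8) = -8
n2-1-3 (Yuki): min(9, 2, 3, -7) = -7
n2-1 (Hugo): max(-6, -8, -7) = -6
n2-2-1 (Yuki): min(-7, 8) = -7
n2-2-2 (Yuki): min(2, 3, -6, 0) = -6
n2-2-3 (Yuki): min(4, -3) = -3
n2-2 (Hugo): max(-7, -6, -3) = -3
n2 (Yuki): min(-6, -3) = -6
n0 (Hugo): max(3, -6) = 3
At n0, Hugo picks n1 (highest: 3).
At n1, Yuki picks n1-2 (lowest: 3).
At n1-2, Hugo picks n1-2-1 (highest: 3).
At n1-2-1, Yuki picks n1-2-1-1 (lowest: 3).
Terminal value 3.

n0 -> n1 -> n1-2 -> n1-2-1 -> n1-2-1-1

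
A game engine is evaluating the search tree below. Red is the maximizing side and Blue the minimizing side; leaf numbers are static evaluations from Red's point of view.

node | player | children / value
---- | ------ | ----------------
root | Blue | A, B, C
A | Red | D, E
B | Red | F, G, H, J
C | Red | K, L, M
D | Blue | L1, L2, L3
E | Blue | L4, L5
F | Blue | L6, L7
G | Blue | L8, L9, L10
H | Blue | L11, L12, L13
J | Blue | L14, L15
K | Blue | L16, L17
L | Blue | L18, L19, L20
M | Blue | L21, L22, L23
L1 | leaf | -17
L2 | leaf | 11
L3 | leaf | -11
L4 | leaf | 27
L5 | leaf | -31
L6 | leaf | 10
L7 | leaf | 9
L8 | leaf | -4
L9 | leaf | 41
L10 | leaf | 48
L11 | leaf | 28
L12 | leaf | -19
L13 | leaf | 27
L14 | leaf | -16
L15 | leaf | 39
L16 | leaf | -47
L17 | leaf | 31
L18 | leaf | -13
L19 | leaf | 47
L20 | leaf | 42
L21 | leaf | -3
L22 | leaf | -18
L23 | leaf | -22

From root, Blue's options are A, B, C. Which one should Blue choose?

A

D (Blue): min(-17, 11, -11) = -17
E (Blue): min(27, -31) = -31
A (Red): max(-17, -31) = -17
F (Blue): min(10, 9) = 9
G (Blue): min(-4, 41, 48) = -4
H (Blue): min(28, -19, 27) = -19
J (Blue): min(-16, 39) = -16
B (Red): max(9, -4, -19, -16) = 9
K (Blue): min(-47, 31) = -47
L (Blue): min(-13, 47, 42) = -13
M (Blue): min(-3, -18, -22) = -22
C (Red): max(-47, -13, -22) = -13
root (Blue): min(-17, 9, -13) = -17
Blue at root wants the lowest of {A=-17, B=9, C=-13}, so chooses A.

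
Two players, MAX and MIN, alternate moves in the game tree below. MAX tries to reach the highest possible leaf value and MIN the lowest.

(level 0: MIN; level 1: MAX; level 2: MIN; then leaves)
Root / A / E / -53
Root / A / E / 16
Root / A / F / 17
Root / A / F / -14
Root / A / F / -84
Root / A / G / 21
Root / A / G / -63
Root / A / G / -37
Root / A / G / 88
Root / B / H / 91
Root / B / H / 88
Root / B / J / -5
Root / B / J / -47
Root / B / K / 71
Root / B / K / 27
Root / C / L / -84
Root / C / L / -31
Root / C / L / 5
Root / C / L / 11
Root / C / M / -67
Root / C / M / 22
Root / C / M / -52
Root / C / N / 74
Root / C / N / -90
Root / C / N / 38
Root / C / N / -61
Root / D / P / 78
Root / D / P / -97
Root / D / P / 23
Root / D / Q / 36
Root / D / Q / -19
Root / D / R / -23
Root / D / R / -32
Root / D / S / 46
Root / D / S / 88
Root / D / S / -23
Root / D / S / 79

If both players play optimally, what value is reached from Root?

E (MIN): min(-53, 16) = -53
F (MIN): min(17, -14, -84) = -84
G (MIN): min(21, -63, -37, 88) = -63
A (MAX): max(-53, -84, -63) = -53
H (MIN): min(91, 88) = 88
J (MIN): min(-5, -47) = -47
K (MIN): min(71, 27) = 27
B (MAX): max(88, -47, 27) = 88
L (MIN): min(-84, -31, 5, 11) = -84
M (MIN): min(-67, 22, -52) = -67
N (MIN): min(74, -90, 38, -61) = -90
C (MAX): max(-84, -67, -90) = -67
P (MIN): min(78, -97, 23) = -97
Q (MIN): min(36, -19) = -19
R (MIN): min(-23, -32) = -32
S (MIN): min(46, 88, -23, 79) = -23
D (MAX): max(-97, -19, -32, -23) = -19
Root (MIN): min(-53, 88, -67, -19) = -67

-67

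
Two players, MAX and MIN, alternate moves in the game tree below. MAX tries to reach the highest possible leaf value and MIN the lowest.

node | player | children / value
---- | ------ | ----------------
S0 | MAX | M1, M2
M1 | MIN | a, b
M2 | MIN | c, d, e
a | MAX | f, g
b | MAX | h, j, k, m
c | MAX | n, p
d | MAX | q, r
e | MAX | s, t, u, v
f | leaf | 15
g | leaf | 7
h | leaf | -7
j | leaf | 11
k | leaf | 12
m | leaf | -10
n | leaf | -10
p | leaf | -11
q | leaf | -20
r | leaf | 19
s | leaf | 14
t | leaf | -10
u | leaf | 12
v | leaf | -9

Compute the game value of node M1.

12

a (MAX): max(15, 7) = 15
b (MAX): max(-7, 11, 12, -10) = 12
M1 (MIN): min(15, 12) = 12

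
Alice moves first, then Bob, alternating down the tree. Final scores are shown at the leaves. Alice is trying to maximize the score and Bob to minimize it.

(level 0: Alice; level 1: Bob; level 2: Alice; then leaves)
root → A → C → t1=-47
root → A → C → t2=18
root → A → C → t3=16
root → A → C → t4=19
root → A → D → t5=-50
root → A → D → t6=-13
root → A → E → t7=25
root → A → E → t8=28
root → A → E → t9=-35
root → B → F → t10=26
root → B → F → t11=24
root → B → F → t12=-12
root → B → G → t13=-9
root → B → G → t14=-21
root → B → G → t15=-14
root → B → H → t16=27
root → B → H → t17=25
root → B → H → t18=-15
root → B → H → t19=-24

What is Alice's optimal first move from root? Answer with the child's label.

C (Alice): max(-47, 18, 16, 19) = 19
D (Alice): max(-50, -13) = -13
E (Alice): max(25, 28, -35) = 28
A (Bob): min(19, -13, 28) = -13
F (Alice): max(26, 24, -12) = 26
G (Alice): max(-9, -21, -14) = -9
H (Alice): max(27, 25, -15, -24) = 27
B (Bob): min(26, -9, 27) = -9
root (Alice): max(-13, -9) = -9
Alice at root wants the highest of {A=-13, B=-9}, so chooses B.

B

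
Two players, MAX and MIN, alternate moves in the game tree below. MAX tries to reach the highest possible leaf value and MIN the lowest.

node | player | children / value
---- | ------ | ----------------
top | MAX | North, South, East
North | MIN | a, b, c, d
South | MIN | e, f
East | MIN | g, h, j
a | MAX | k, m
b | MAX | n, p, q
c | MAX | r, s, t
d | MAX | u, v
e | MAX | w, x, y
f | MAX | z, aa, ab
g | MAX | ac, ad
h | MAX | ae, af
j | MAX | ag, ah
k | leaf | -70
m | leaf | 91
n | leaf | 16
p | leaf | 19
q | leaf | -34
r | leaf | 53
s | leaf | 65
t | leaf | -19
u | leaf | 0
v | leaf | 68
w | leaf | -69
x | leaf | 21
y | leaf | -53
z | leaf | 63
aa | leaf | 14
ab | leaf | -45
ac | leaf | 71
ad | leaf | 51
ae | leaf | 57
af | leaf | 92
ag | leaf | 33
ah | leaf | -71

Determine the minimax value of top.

a (MAX): max(-70, 91) = 91
b (MAX): max(16, 19, -34) = 19
c (MAX): max(53, 65, -19) = 65
d (MAX): max(0, 68) = 68
North (MIN): min(91, 19, 65, 68) = 19
e (MAX): max(-69, 21, -53) = 21
f (MAX): max(63, 14, -45) = 63
South (MIN): min(21, 63) = 21
g (MAX): max(71, 51) = 71
h (MAX): max(57, 92) = 92
j (MAX): max(33, -71) = 33
East (MIN): min(71, 92, 33) = 33
top (MAX): max(19, 21, 33) = 33

33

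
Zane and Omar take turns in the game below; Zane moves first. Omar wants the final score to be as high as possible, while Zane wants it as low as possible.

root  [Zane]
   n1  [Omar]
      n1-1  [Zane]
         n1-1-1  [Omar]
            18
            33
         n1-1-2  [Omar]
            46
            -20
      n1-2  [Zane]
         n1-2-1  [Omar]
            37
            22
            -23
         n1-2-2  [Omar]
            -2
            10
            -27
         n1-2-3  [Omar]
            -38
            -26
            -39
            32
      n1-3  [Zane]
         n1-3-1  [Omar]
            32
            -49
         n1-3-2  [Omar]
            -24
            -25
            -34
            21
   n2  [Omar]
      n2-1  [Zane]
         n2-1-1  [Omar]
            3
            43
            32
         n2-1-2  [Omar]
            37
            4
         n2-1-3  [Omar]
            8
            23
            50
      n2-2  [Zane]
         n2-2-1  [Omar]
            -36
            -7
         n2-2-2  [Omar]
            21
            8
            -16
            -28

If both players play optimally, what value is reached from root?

33

n1-1-1 (Omar): max(18, 33) = 33
n1-1-2 (Omar): max(46, -20) = 46
n1-1 (Zane): min(33, 46) = 33
n1-2-1 (Omar): max(37, 22, -23) = 37
n1-2-2 (Omar): max(-2, 10, -27) = 10
n1-2-3 (Omar): max(-38, -26, -39, 32) = 32
n1-2 (Zane): min(37, 10, 32) = 10
n1-3-1 (Omar): max(32, -49) = 32
n1-3-2 (Omar): max(-24, -25, -34, 21) = 21
n1-3 (Zane): min(32, 21) = 21
n1 (Omar): max(33, 10, 21) = 33
n2-1-1 (Omar): max(3, 43, 32) = 43
n2-1-2 (Omar): max(37, 4) = 37
n2-1-3 (Omar): max(8, 23, 50) = 50
n2-1 (Zane): min(43, 37, 50) = 37
n2-2-1 (Omar): max(-36, -7) = -7
n2-2-2 (Omar): max(21, 8, -16, -28) = 21
n2-2 (Zane): min(-7, 21) = -7
n2 (Omar): max(37, -7) = 37
root (Zane): min(33, 37) = 33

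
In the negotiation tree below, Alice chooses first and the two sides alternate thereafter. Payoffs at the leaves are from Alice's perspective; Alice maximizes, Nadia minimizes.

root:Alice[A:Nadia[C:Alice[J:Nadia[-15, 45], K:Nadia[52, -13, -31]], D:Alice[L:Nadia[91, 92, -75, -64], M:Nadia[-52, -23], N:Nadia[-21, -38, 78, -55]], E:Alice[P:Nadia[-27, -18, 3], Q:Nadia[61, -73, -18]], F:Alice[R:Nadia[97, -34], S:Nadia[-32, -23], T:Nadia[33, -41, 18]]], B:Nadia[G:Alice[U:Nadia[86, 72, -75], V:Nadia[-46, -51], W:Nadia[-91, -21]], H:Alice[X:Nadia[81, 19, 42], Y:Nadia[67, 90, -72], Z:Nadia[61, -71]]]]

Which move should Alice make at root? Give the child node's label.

J (Nadia): min(-15, 45) = -15
K (Nadia): min(52, -13, -31) = -31
C (Alice): max(-15, -31) = -15
L (Nadia): min(91, 92, -75, -64) = -75
M (Nadia): min(-52, -23) = -52
N (Nadia): min(-21, -38, 78, -55) = -55
D (Alice): max(-75, -52, -55) = -52
P (Nadia): min(-27, -18, 3) = -27
Q (Nadia): min(61, -73, -18) = -73
E (Alice): max(-27, -73) = -27
R (Nadia): min(97, -34) = -34
S (Nadia): min(-32, -23) = -32
T (Nadia): min(33, -41, 18) = -41
F (Alice): max(-34, -32, -41) = -32
A (Nadia): min(-15, -52, -27, -32) = -52
U (Nadia): min(86, 72, -75) = -75
V (Nadia): min(-46, -51) = -51
W (Nadia): min(-91, -21) = -91
G (Alice): max(-75, -51, -91) = -51
X (Nadia): min(81, 19, 42) = 19
Y (Nadia): min(67, 90, -72) = -72
Z (Nadia): min(61, -71) = -71
H (Alice): max(19, -72, -71) = 19
B (Nadia): min(-51, 19) = -51
root (Alice): max(-52, -51) = -51
Alice at root wants the highest of {A=-52, B=-51}, so chooses B.

B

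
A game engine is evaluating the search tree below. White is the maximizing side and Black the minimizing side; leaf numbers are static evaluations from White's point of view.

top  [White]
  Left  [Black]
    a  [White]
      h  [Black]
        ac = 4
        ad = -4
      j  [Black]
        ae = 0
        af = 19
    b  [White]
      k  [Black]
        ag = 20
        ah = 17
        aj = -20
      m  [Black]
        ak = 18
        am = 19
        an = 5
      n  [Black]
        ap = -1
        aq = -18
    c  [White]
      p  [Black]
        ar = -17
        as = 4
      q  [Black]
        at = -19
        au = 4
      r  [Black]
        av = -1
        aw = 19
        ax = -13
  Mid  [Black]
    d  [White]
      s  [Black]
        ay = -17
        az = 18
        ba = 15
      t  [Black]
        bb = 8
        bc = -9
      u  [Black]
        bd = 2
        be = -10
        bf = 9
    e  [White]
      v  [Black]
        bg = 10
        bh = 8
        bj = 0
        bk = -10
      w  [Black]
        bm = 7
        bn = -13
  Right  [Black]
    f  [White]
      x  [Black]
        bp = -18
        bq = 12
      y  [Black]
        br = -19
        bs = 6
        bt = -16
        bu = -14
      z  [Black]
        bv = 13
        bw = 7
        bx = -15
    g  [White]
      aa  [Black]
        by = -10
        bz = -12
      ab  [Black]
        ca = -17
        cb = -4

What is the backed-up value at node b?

5

k (Black): min(20, 17, -20) = -20
m (Black): min(18, 19, 5) = 5
n (Black): min(-1, -18) = -18
b (White): max(-20, 5, -18) = 5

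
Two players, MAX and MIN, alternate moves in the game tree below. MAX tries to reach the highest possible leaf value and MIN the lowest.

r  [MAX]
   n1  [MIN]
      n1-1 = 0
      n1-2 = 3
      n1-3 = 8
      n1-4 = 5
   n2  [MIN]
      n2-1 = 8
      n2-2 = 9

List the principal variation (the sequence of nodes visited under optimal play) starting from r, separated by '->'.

n1 (MIN): min(0, 3, 8, 5) = 0
n2 (MIN): min(8, 9) = 8
r (MAX): max(0, 8) = 8
At r, MAX picks n2 (highest: 8).
At n2, MIN picks n2-1 (lowest: 8).
Terminal value 8.

r -> n2 -> n2-1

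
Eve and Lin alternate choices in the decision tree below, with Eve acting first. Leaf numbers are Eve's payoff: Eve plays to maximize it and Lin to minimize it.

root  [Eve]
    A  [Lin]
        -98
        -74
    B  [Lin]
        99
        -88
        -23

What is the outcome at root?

A (Lin): min(-98, -74) = -98
B (Lin): min(99, -88, -23) = -88
root (Eve): max(-98, -88) = -88

-88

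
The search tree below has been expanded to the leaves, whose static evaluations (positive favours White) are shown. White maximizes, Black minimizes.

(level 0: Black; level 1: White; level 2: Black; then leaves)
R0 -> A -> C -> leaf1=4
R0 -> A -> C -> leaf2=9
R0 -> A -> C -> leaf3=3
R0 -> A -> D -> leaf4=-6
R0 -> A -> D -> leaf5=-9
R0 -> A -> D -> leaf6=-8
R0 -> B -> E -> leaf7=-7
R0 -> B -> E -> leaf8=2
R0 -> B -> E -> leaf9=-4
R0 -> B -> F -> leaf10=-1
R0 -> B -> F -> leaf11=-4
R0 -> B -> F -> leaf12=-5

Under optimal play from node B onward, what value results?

-5

E (Black): min(-7, 2, -4) = -7
F (Black): min(-1, -4, -5) = -5
B (White): max(-7, -5) = -5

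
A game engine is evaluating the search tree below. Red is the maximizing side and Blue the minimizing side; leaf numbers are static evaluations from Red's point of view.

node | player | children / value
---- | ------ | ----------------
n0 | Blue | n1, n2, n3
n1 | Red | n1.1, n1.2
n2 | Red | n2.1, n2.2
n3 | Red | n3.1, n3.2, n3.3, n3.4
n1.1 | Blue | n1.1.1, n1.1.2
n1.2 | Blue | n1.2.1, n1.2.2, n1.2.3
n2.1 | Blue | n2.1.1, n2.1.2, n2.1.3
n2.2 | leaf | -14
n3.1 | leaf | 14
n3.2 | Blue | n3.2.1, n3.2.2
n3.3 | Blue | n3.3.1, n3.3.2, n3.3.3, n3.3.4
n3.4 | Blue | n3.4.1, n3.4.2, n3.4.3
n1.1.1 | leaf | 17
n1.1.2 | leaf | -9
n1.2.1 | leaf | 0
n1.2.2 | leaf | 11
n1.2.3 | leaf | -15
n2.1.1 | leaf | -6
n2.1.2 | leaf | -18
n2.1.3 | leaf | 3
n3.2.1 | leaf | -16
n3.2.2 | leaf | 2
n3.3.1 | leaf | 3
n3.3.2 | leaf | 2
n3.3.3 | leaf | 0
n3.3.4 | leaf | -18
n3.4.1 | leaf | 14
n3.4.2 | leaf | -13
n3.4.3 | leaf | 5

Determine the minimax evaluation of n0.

n1.1 (Blue): min(17, -9) = -9
n1.2 (Blue): min(0, 11, -15) = -15
n1 (Red): max(-9, -15) = -9
n2.1 (Blue): min(-6, -18, 3) = -18
n2 (Red): max(-18, -14) = -14
n3.2 (Blue): min(-16, 2) = -16
n3.3 (Blue): min(3, 2, 0, -18) = -18
n3.4 (Blue): min(14, -13, 5) = -13
n3 (Red): max(14, -16, -18, -13) = 14
n0 (Blue): min(-9, -14, 14) = -14

-14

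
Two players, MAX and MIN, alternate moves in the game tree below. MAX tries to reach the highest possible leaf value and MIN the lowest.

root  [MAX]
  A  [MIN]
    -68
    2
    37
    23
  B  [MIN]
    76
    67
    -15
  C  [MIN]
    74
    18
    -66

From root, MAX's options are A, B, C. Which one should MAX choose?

A (MIN): min(-68, 2, 37, 23) = -68
B (MIN): min(76, 67, -15) = -15
C (MIN): min(74, 18, -66) = -66
root (MAX): max(-68, -15, -66) = -15
MAX at root wants the highest of {A=-68, B=-15, C=-66}, so chooses B.

B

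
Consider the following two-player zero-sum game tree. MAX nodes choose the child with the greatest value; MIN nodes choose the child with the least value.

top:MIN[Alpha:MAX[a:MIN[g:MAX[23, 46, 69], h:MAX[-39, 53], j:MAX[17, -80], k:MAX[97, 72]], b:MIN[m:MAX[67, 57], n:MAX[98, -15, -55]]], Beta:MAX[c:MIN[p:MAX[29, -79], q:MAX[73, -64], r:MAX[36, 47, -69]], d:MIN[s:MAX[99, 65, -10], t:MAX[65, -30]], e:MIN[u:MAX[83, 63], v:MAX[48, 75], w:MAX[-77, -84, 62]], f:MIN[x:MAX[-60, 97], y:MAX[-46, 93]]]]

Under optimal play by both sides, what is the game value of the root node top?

g (MAX): max(23, 46, 69) = 69
h (MAX): max(-39, 53) = 53
j (MAX): max(17, -80) = 17
k (MAX): max(97, 72) = 97
a (MIN): min(69, 53, 17, 97) = 17
m (MAX): max(67, 57) = 67
n (MAX): max(98, -15, -55) = 98
b (MIN): min(67, 98) = 67
Alpha (MAX): max(17, 67) = 67
p (MAX): max(29, -79) = 29
q (MAX): max(73, -64) = 73
r (MAX): max(36, 47, -69) = 47
c (MIN): min(29, 73, 47) = 29
s (MAX): max(99, 65, -10) = 99
t (MAX): max(65, -30) = 65
d (MIN): min(99, 65) = 65
u (MAX): max(83, 63) = 83
v (MAX): max(48, 75) = 75
w (MAX): max(-77, -84, 62) = 62
e (MIN): min(83, 75, 62) = 62
x (MAX): max(-60, 97) = 97
y (MAX): max(-46, 93) = 93
f (MIN): min(97, 93) = 93
Beta (MAX): max(29, 65, 62, 93) = 93
top (MIN): min(67, 93) = 67

67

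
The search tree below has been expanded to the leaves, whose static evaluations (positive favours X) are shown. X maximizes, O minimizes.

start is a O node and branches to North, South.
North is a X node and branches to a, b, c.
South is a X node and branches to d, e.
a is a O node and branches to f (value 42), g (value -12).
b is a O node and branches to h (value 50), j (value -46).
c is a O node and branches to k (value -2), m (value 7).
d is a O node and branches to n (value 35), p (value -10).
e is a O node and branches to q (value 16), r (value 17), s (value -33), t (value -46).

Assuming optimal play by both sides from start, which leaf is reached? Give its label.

a (O): min(42, -12) = -12
b (O): min(50, -46) = -46
c (O): min(-2, 7) = -2
North (X): max(-12, -46, -2) = -2
d (O): min(35, -10) = -10
e (O): min(16, 17, -33, -46) = -46
South (X): max(-10, -46) = -10
start (O): min(-2, -10) = -10
At start, O picks South (lowest: -10).
At South, X picks d (highest: -10).
At d, O picks p (lowest: -10).
Terminal value -10.

p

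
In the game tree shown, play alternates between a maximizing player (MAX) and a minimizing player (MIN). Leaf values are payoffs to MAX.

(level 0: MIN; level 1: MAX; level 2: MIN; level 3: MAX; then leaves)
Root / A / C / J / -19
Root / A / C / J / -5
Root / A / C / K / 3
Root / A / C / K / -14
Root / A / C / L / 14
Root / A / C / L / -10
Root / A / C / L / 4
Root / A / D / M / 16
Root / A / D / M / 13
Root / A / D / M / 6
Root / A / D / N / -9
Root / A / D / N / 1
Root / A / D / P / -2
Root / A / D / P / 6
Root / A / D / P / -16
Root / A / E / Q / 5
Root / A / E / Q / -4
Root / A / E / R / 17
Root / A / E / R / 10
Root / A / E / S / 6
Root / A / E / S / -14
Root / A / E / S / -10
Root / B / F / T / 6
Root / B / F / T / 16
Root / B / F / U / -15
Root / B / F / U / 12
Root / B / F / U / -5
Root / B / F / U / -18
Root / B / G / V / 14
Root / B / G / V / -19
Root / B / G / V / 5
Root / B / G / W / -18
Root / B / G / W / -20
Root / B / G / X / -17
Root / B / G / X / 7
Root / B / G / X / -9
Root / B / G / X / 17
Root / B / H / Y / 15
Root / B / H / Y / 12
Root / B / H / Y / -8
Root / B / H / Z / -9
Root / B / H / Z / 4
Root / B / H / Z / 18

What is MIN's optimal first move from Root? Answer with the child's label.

J (MAX): max(-19, -5) = -5
K (MAX): max(3, -14) = 3
L (MAX): max(14, -10, 4) = 14
C (MIN): min(-5, 3, 14) = -5
M (MAX): max(16, 13, 6) = 16
N (MAX): max(-9, 1) = 1
P (MAX): max(-2, 6, -16) = 6
D (MIN): min(16, 1, 6) = 1
Q (MAX): max(5, -4) = 5
R (MAX): max(17, 10) = 17
S (MAX): max(6, -14, -10) = 6
E (MIN): min(5, 17, 6) = 5
A (MAX): max(-5, 1, 5) = 5
T (MAX): max(6, 16) = 16
U (MAX): max(-15, 12, -5, -18) = 12
F (MIN): min(16, 12) = 12
V (MAX): max(14, -19, 5) = 14
W (MAX): max(-18, -20) = -18
X (MAX): max(-17, 7, -9, 17) = 17
G (MIN): min(14, -18, 17) = -18
Y (MAX): max(15, 12, -8) = 15
Z (MAX): max(-9, 4, 18) = 18
H (MIN): min(15, 18) = 15
B (MAX): max(12, -18, 15) = 15
Root (MIN): min(5, 15) = 5
MIN at Root wants the lowest of {A=5, B=15}, so chooses A.

A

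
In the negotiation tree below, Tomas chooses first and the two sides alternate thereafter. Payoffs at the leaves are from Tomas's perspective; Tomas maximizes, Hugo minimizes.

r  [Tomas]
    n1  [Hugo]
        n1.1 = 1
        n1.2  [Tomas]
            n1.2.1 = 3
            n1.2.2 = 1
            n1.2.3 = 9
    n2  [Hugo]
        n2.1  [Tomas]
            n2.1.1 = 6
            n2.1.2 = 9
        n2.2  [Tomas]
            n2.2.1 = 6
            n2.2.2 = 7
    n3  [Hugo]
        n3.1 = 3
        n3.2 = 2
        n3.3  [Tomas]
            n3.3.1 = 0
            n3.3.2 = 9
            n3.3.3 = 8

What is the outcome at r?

n1.2 (Tomas): max(3, 1, 9) = 9
n1 (Hugo): min(1, 9) = 1
n2.1 (Tomas): max(6, 9) = 9
n2.2 (Tomas): max(6, 7) = 7
n2 (Hugo): min(9, 7) = 7
n3.3 (Tomas): max(0, 9, 8) = 9
n3 (Hugo): min(3, 2, 9) = 2
r (Tomas): max(1, 7, 2) = 7

7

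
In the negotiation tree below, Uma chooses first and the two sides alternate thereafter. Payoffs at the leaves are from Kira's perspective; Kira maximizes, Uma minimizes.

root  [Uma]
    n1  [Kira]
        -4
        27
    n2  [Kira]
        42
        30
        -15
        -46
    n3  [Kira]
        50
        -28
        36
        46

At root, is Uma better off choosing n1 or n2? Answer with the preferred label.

n1

n1 (Kira): max(-4, 27) = 27
n2 (Kira): max(42, 30, -15, -46) = 42
Uma prefers the lower value; n1=27, n2=42. n1 is better since 27 < 42.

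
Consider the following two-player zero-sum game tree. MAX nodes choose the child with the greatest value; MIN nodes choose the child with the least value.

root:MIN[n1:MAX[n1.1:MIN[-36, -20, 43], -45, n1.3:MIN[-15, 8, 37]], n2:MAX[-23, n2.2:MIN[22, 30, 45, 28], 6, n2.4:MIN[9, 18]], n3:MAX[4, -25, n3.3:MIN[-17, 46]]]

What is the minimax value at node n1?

n1.1 (MIN): min(-36, -20, 43) = -36
n1.3 (MIN): min(-15, 8, 37) = -15
n1 (MAX): max(-36, -45, -15) = -15

-15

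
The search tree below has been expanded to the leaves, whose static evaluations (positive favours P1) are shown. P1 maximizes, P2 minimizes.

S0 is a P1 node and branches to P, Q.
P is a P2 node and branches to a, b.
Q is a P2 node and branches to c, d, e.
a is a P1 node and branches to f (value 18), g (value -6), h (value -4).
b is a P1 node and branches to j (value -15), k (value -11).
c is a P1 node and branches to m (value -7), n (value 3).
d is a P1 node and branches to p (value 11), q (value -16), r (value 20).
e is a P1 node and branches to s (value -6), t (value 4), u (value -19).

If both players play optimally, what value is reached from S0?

3

a (P1): max(18, -6, -4) = 18
b (P1): max(-15, -11) = -11
P (P2): min(18, -11) = -11
c (P1): max(-7, 3) = 3
d (P1): max(11, -16, 20) = 20
e (P1): max(-6, 4, -19) = 4
Q (P2): min(3, 20, 4) = 3
S0 (P1): max(-11, 3) = 3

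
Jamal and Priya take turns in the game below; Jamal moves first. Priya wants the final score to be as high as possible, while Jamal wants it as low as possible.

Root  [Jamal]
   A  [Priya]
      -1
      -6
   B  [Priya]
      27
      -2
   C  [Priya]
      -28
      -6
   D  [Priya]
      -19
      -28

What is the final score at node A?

-1

A (Priya): max(-1, -6) = -1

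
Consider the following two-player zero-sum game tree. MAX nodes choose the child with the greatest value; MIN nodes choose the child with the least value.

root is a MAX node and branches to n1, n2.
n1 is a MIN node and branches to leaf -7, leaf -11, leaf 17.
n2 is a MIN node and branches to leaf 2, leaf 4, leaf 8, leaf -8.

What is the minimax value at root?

-8

n1 (MIN): min(-7, -11, 17) = -11
n2 (MIN): min(2, 4, 8, -8) = -8
root (MAX): max(-11, -8) = -8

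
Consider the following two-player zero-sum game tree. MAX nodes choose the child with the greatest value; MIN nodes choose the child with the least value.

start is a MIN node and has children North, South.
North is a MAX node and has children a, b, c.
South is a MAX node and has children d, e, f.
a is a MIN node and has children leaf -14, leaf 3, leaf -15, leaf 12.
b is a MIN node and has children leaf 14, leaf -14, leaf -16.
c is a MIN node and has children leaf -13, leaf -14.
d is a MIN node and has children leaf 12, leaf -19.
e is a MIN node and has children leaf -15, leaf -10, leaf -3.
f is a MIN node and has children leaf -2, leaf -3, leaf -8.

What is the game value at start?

-14

a (MIN): min(-14, 3, -15, 12) = -15
b (MIN): min(14, -14, -16) = -16
c (MIN): min(-13, -14) = -14
North (MAX): max(-15, -16, -14) = -14
d (MIN): min(12, -19) = -19
e (MIN): min(-15, -10, -3) = -15
f (MIN): min(-2, -3, -8) = -8
South (MAX): max(-19, -15, -8) = -8
start (MIN): min(-14, -8) = -14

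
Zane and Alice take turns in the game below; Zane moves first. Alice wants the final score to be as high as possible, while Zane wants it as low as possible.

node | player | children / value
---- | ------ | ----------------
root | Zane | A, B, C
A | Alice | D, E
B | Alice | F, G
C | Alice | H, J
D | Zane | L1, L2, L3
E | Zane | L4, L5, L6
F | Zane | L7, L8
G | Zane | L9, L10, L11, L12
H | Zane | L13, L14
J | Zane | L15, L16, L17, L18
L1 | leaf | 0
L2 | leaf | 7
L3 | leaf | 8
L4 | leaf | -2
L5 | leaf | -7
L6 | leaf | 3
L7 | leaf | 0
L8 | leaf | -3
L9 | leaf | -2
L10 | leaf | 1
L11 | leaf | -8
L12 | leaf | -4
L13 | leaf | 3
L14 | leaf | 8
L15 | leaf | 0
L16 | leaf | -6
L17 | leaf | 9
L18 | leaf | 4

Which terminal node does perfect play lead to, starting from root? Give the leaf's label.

D (Zane): min(0, 7, 8) = 0
E (Zane): min(-2, -7, 3) = -7
A (Alice): max(0, -7) = 0
F (Zane): min(0, -3) = -3
G (Zane): min(-2, 1, -8, -4) = -8
B (Alice): max(-3, -8) = -3
H (Zane): min(3, 8) = 3
J (Zane): min(0, -6, 9, 4) = -6
C (Alice): max(3, -6) = 3
root (Zane): min(0, -3, 3) = -3
At root, Zane picks B (lowest: -3).
At B, Alice picks F (highest: -3).
At F, Zane picks L8 (lowest: -3).
Terminal value -3.

L8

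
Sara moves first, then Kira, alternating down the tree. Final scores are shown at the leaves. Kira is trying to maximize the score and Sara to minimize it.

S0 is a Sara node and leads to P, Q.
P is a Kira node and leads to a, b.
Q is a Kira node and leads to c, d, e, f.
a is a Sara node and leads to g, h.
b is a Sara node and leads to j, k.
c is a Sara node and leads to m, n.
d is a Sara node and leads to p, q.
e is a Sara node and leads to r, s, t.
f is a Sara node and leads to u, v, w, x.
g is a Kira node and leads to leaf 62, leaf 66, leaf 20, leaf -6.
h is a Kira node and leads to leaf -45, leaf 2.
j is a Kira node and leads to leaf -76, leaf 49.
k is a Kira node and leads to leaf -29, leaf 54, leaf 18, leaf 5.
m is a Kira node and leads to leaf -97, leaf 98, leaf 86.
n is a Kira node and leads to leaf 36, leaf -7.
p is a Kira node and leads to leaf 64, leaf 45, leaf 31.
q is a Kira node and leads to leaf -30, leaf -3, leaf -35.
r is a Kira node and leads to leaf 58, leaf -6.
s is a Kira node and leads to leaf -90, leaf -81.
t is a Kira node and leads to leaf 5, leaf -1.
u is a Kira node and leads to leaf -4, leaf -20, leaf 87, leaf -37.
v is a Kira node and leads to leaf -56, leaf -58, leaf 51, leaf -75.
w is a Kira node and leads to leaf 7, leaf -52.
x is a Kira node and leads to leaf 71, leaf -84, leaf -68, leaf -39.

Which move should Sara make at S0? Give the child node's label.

g (Kira): max(62, 66, 20, -6) = 66
h (Kira): max(-45, 2) = 2
a (Sara): min(66, 2) = 2
j (Kira): max(-76, 49) = 49
k (Kira): max(-29, 54, 18, 5) = 54
b (Sara): min(49, 54) = 49
P (Kira): max(2, 49) = 49
m (Kira): max(-97, 98, 86) = 98
n (Kira): max(36, -7) = 36
c (Sara): min(98, 36) = 36
p (Kira): max(64, 45, 31) = 64
q (Kira): max(-30, -3, -35) = -3
d (Sara): min(64, -3) = -3
r (Kira): max(58, -6) = 58
s (Kira): max(-90, -81) = -81
t (Kira): max(5, -1) = 5
e (Sara): min(58, -81, 5) = -81
u (Kira): max(-4, -20, 87, -37) = 87
v (Kira): max(-56, -58, 51, -75) = 51
w (Kira): max(7, -52) = 7
x (Kira): max(71, -84, -68, -39) = 71
f (Sara): min(87, 51, 7, 71) = 7
Q (Kira): max(36, -3, -81, 7) = 36
S0 (Sara): min(49, 36) = 36
Sara at S0 wants the lowest of {P=49, Q=36}, so chooses Q.

Q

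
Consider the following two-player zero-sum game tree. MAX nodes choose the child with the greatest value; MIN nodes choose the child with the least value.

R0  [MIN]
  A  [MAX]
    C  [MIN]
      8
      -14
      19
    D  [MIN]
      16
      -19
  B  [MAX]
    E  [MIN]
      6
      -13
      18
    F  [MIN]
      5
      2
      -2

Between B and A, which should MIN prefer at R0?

A

E (MIN): min(6, -13, 18) = -13
F (MIN): min(5, 2, -2) = -2
B (MAX): max(-13, -2) = -2
C (MIN): min(8, -14, 19) = -14
D (MIN): min(16, -19) = -19
A (MAX): max(-14, -19) = -14
MIN prefers the lower value; B=-2, A=-14. A is better since -14 < -2.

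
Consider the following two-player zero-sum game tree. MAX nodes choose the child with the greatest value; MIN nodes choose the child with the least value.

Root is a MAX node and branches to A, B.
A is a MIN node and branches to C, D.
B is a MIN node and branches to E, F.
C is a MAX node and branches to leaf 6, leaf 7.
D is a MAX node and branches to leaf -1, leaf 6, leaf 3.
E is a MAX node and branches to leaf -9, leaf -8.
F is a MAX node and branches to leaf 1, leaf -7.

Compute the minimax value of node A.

C (MAX): max(6, 7) = 7
D (MAX): max(-1, 6, 3) = 6
A (MIN): min(7, 6) = 6

6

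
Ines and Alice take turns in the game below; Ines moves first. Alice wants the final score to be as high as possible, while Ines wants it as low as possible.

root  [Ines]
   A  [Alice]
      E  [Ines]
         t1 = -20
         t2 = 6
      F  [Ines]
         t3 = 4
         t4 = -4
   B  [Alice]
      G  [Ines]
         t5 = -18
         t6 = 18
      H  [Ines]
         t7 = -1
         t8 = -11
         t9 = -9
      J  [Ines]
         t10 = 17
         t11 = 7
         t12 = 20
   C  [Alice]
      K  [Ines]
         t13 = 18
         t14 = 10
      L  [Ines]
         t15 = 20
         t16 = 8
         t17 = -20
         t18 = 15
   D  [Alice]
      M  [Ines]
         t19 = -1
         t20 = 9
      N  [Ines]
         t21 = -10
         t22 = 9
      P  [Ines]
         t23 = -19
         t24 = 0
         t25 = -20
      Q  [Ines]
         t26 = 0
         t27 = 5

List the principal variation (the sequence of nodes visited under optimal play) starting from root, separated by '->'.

E (Ines): min(-20, 6) = -20
F (Ines): min(4, -4) = -4
A (Alice): max(-20, -4) = -4
G (Ines): min(-18, 18) = -18
H (Ines): min(-1, -11, -9) = -11
J (Ines): min(17, 7, 20) = 7
B (Alice): max(-18, -11, 7) = 7
K (Ines): min(18, 10) = 10
L (Ines): min(20, 8, -20, 15) = -20
C (Alice): max(10, -20) = 10
M (Ines): min(-1, 9) = -1
N (Ines): min(-10, 9) = -10
P (Ines): min(-19, 0, -20) = -20
Q (Ines): min(0, 5) = 0
D (Alice): max(-1, -10, -20, 0) = 0
root (Ines): min(-4, 7, 10, 0) = -4
At root, Ines picks A (lowest: -4).
At A, Alice picks F (highest: -4).
At F, Ines picks t4 (lowest: -4).
Terminal value -4.

root -> A -> F -> t4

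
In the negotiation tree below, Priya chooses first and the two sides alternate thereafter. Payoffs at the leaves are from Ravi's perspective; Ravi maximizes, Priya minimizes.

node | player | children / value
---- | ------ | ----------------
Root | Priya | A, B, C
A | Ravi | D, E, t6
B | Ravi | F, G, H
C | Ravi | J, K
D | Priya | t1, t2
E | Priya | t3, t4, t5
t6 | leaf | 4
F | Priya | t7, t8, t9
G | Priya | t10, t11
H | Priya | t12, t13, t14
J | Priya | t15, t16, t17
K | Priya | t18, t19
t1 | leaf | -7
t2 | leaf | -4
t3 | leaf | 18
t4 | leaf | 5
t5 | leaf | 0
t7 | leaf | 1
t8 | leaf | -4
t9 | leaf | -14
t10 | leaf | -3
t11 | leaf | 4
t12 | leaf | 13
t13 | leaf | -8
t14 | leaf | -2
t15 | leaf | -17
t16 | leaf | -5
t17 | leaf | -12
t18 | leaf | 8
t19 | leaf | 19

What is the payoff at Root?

D (Priya): min(-7, -4) = -7
E (Priya): min(18, 5, 0) = 0
A (Ravi): max(-7, 0, 4) = 4
F (Priya): min(1, -4, -14) = -14
G (Priya): min(-3, 4) = -3
H (Priya): min(13, -8, -2) = -8
B (Ravi): max(-14, -3, -8) = -3
J (Priya): min(-17, -5, -12) = -17
K (Priya): min(8, 19) = 8
C (Ravi): max(-17, 8) = 8
Root (Priya): min(4, -3, 8) = -3

-3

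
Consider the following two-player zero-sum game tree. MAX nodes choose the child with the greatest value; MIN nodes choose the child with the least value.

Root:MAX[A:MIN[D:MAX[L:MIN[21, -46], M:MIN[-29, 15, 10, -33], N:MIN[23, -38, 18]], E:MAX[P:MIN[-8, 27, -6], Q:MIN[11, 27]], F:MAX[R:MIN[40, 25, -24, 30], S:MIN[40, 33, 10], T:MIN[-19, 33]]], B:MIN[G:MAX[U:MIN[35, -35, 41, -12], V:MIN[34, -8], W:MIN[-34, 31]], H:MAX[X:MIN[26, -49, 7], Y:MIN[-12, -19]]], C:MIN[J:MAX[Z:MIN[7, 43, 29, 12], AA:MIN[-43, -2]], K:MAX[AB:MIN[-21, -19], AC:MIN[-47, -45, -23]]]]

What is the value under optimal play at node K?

-21

AB (MIN): min(-21, -19) = -21
AC (MIN): min(-47, -45, -23) = -47
K (MAX): max(-21, -47) = -21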